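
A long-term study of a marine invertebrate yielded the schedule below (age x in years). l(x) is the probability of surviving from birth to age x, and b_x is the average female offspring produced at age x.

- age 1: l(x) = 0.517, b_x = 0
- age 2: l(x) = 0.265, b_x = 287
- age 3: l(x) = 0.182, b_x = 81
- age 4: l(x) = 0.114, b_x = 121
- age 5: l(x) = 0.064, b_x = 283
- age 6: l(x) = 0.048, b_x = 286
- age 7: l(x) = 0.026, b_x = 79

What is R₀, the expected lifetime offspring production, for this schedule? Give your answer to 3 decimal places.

R₀ = Σ l(x) b_x:
  age 1: 0.517 × 0 = 0.0000
  age 2: 0.265 × 287 = 76.0550
  age 3: 0.182 × 81 = 14.7420
  age 4: 0.114 × 121 = 13.7940
  age 5: 0.064 × 283 = 18.1120
  age 6: 0.048 × 286 = 13.7280
  age 7: 0.026 × 79 = 2.0540
R₀ = 0.0000 + 76.0550 + 14.7420 + 13.7940 + 18.1120 + 13.7280 + 2.0540 = 138.4850

138.485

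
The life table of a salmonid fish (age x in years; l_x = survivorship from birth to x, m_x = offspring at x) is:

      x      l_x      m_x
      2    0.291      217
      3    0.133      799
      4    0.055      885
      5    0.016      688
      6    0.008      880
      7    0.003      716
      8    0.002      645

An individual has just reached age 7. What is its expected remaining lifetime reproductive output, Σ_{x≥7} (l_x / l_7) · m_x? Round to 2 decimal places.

1146.00

l_7 = 0.003. Conditional survival from age 7 to x is l_x / l_7.
  x=7: (0.003/0.003) × 716 = 716.0000
  x=8: (0.002/0.003) × 645 = 430.0000
Sum = 716.0000 + 430.0000 = 1146.0000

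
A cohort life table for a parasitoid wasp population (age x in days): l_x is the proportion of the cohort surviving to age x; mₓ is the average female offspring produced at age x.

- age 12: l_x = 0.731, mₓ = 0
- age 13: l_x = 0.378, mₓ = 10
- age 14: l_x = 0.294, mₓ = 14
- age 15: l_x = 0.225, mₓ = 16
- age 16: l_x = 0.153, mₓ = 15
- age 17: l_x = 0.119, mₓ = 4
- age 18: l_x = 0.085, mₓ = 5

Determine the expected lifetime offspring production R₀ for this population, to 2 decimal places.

R₀ = Σ l_x mₓ:
  age 12: 0.731 × 0 = 0.0000
  age 13: 0.378 × 10 = 3.7800
  age 14: 0.294 × 14 = 4.1160
  age 15: 0.225 × 16 = 3.6000
  age 16: 0.153 × 15 = 2.2950
  age 17: 0.119 × 4 = 0.4760
  age 18: 0.085 × 5 = 0.4250
R₀ = 0.0000 + 3.7800 + 4.1160 + 3.6000 + 2.2950 + 0.4760 + 0.4250 = 14.6920

14.69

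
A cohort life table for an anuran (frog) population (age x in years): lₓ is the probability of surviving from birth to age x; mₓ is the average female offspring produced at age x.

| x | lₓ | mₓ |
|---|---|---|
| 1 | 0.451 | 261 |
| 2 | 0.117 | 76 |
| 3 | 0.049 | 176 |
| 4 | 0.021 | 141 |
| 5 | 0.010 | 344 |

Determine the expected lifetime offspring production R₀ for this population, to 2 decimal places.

R₀ = Σ lₓ mₓ:
  age 1: 0.451 × 261 = 117.7110
  age 2: 0.117 × 76 = 8.8920
  age 3: 0.049 × 176 = 8.6240
  age 4: 0.021 × 141 = 2.9610
  age 5: 0.010 × 344 = 3.4400
R₀ = 117.7110 + 8.8920 + 8.6240 + 2.9610 + 3.4400 = 141.6280

141.63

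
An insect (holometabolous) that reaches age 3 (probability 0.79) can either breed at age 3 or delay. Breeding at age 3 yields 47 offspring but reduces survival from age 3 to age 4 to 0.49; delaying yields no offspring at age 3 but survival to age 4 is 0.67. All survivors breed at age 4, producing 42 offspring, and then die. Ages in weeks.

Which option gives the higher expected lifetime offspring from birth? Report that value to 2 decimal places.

53.39

breed at age 3: R₀ = 0.79 × (47 + 0.49 × 42) = 0.79 × 67.5800 = 53.3882
delay to age 4: R₀ = 0.79 × (0.67 × 42) = 0.79 × 28.1400 = 22.2306
Higher: breed at age 3 (53.3882).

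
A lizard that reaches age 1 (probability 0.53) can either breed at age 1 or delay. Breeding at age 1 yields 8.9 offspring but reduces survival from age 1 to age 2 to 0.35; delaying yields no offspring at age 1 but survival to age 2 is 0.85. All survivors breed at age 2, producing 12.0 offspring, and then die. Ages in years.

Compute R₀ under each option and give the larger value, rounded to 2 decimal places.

breed at age 1: R₀ = 0.53 × (8.9 + 0.35 × 12.0) = 0.53 × 13.1000 = 6.9430
delay to age 2: R₀ = 0.53 × (0.85 × 12.0) = 0.53 × 10.2000 = 5.4060
Higher: breed at age 1 (6.9430).

6.94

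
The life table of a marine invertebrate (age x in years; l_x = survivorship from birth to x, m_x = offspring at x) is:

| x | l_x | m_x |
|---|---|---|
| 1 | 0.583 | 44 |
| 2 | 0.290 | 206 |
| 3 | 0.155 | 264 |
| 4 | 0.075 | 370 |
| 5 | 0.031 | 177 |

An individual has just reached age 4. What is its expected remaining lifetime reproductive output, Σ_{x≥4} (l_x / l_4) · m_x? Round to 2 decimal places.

l_4 = 0.075. Conditional survival from age 4 to x is l_x / l_4.
  x=4: (0.075/0.075) × 370 = 370.0000
  x=5: (0.031/0.075) × 177 = 73.1600
Sum = 370.0000 + 73.1600 = 443.1600

443.16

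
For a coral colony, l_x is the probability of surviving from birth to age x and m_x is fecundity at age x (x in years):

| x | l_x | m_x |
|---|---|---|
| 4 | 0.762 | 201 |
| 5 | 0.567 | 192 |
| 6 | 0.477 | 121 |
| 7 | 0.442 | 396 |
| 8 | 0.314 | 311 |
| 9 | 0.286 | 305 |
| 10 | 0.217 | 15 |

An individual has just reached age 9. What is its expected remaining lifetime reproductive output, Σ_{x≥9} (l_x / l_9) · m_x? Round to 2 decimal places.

316.38

l_9 = 0.286. Conditional survival from age 9 to x is l_x / l_9.
  x=9: (0.286/0.286) × 305 = 305.0000
  x=10: (0.217/0.286) × 15 = 11.3811
Sum = 305.0000 + 11.3811 = 316.3811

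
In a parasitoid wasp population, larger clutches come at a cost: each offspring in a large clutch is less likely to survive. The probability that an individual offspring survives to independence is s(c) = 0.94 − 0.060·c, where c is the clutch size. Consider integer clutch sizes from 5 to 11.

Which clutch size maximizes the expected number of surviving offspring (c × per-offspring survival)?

8

Expected surviving offspring = c × s(c):
  c=5: 5 × 0.640 = 3.200
  c=6: 6 × 0.580 = 3.480
  c=7: 7 × 0.520 = 3.640
  c=8: 8 × 0.460 = 3.680
  c=9: 9 × 0.400 = 3.600
  c=10: 10 × 0.340 = 3.400
  c=11: 11 × 0.280 = 3.080
Maximum at c = 8 (3.680 surviving offspring).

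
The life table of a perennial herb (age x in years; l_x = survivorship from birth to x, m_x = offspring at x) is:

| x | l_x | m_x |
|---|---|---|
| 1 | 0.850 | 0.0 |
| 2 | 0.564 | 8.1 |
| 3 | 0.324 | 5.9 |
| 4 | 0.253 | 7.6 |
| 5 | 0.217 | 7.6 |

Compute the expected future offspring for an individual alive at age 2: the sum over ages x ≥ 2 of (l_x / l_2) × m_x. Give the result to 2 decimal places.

l_2 = 0.564. Conditional survival from age 2 to x is l_x / l_2.
  x=2: (0.564/0.564) × 8.1 = 8.1000
  x=3: (0.324/0.564) × 5.9 = 3.3894
  x=4: (0.253/0.564) × 7.6 = 3.4092
  x=5: (0.217/0.564) × 7.6 = 2.9241
Sum = 8.1000 + 3.3894 + 3.4092 + 2.9241 = 17.8227

17.82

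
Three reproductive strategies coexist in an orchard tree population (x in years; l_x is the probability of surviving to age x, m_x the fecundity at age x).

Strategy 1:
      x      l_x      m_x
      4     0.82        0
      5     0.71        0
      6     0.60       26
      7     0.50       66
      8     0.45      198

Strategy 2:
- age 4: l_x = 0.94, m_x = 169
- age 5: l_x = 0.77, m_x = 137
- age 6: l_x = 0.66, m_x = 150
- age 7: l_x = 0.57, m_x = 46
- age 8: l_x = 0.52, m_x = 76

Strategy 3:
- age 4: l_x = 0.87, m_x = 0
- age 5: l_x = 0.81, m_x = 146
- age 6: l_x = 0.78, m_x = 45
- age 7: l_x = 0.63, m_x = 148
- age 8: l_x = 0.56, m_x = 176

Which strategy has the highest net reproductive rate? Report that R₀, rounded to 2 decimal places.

429.09

Strategy 1: R₀ = 0.82×0 + 0.71×0 + 0.60×26 + 0.50×66 + 0.45×198 = 137.7000
Strategy 2: R₀ = 0.94×169 + 0.77×137 + 0.66×150 + 0.57×46 + 0.52×76 = 429.0900
Strategy 3: R₀ = 0.87×0 + 0.81×146 + 0.78×45 + 0.63×148 + 0.56×176 = 345.1600
Highest R₀: strategy 2 with 429.0900.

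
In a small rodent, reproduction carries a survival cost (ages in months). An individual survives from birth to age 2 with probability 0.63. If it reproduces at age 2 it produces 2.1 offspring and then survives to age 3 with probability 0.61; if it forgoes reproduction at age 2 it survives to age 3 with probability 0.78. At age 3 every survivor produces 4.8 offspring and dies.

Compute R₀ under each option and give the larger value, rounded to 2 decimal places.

breed at age 2: R₀ = 0.63 × (2.1 + 0.61 × 4.8) = 0.63 × 5.0280 = 3.1676
delay to age 3: R₀ = 0.63 × (0.78 × 4.8) = 0.63 × 3.7440 = 2.3587
Higher: breed at age 2 (3.1676).

3.17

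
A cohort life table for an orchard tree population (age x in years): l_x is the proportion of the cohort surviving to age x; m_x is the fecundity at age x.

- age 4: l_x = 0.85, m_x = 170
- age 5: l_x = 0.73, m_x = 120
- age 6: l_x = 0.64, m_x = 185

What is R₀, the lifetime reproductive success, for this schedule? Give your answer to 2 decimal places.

R₀ = Σ l_x m_x:
  age 4: 0.85 × 170 = 144.5000
  age 5: 0.73 × 120 = 87.6000
  age 6: 0.64 × 185 = 118.4000
R₀ = 144.5000 + 87.6000 + 118.4000 = 350.5000

350.50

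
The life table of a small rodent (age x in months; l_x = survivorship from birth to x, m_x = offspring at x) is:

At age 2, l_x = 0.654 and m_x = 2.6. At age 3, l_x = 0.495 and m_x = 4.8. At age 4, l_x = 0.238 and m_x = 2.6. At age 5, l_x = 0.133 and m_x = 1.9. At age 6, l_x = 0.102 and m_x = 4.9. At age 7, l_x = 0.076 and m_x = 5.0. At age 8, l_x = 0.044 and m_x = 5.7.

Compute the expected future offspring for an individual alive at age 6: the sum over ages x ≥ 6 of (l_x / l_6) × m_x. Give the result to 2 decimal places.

l_6 = 0.102. Conditional survival from age 6 to x is l_x / l_6.
  x=6: (0.102/0.102) × 4.9 = 4.9000
  x=7: (0.076/0.102) × 5.0 = 3.7255
  x=8: (0.044/0.102) × 5.7 = 2.4588
Sum = 4.9000 + 3.7255 + 2.4588 = 11.0843

11.08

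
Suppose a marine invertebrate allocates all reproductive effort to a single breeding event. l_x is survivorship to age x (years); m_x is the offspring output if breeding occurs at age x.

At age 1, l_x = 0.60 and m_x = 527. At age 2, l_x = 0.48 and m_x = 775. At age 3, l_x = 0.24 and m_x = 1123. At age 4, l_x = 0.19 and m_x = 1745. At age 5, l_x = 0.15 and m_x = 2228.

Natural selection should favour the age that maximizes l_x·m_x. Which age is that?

2

Expected offspring if breeding at age x = l_x × m_x:
  age 1: 0.60 × 527 = 316.200
  age 2: 0.48 × 775 = 372.000
  age 3: 0.24 × 1123 = 269.520
  age 4: 0.19 × 1745 = 331.550
  age 5: 0.15 × 2228 = 334.200
Maximum at age 2 (372.000).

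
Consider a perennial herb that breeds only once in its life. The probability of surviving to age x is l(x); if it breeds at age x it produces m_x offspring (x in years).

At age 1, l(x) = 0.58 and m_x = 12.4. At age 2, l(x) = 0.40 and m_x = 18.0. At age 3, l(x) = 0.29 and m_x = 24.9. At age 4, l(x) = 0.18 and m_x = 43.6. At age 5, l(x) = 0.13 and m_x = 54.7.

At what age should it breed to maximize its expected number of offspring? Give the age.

4

Expected offspring if breeding at age x = l(x) × m_x:
  age 1: 0.58 × 12.4 = 7.192
  age 2: 0.40 × 18.0 = 7.200
  age 3: 0.29 × 24.9 = 7.221
  age 4: 0.18 × 43.6 = 7.848
  age 5: 0.13 × 54.7 = 7.111
Maximum at age 4 (7.848).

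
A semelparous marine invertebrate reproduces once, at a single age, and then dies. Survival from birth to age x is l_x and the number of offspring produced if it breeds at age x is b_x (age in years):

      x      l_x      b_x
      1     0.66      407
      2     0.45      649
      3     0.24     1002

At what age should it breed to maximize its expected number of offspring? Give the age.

2

Expected offspring if breeding at age x = l_x × b_x:
  age 1: 0.66 × 407 = 268.620
  age 2: 0.45 × 649 = 292.050
  age 3: 0.24 × 1002 = 240.480
Maximum at age 2 (292.050).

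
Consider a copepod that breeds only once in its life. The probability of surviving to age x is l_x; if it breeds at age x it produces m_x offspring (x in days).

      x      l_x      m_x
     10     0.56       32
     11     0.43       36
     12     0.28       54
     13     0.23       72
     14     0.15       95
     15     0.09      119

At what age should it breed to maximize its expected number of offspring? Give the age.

Expected offspring if breeding at age x = l_x × m_x:
  age 10: 0.56 × 32 = 17.920
  age 11: 0.43 × 36 = 15.480
  age 12: 0.28 × 54 = 15.120
  age 13: 0.23 × 72 = 16.560
  age 14: 0.15 × 95 = 14.250
  age 15: 0.09 × 119 = 10.710
Maximum at age 10 (17.920).

10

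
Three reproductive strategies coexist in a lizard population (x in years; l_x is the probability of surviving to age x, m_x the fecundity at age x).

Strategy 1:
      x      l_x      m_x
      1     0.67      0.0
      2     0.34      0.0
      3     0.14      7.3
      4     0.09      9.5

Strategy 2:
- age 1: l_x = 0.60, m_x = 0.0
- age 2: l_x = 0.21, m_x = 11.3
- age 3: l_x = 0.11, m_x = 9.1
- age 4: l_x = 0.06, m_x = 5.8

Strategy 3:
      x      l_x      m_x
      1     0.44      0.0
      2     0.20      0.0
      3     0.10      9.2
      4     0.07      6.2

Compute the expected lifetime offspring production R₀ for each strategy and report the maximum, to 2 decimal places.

3.72

Strategy 1: R₀ = 0.67×0.0 + 0.34×0.0 + 0.14×7.3 + 0.09×9.5 = 1.8770
Strategy 2: R₀ = 0.60×0.0 + 0.21×11.3 + 0.11×9.1 + 0.06×5.8 = 3.7220
Strategy 3: R₀ = 0.44×0.0 + 0.20×0.0 + 0.10×9.2 + 0.07×6.2 = 1.3540
Highest R₀: strategy 2 with 3.7220.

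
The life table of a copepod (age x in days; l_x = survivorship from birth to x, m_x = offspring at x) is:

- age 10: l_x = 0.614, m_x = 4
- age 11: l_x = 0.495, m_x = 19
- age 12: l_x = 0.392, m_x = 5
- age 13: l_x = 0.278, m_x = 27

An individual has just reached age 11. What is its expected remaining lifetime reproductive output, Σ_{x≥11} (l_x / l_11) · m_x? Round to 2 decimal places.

38.12

l_11 = 0.495. Conditional survival from age 11 to x is l_x / l_11.
  x=11: (0.495/0.495) × 19 = 19.0000
  x=12: (0.392/0.495) × 5 = 3.9596
  x=13: (0.278/0.495) × 27 = 15.1636
Sum = 19.0000 + 3.9596 + 15.1636 = 38.1232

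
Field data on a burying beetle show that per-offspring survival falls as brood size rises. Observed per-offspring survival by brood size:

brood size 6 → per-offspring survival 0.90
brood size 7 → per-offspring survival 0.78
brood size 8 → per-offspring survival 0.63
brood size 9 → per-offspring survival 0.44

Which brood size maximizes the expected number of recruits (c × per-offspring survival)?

Expected recruits = c × s(c):
  c=6: 6 × 0.90 = 5.400
  c=7: 7 × 0.78 = 5.460
  c=8: 8 × 0.63 = 5.040
  c=9: 9 × 0.44 = 3.960
Maximum at c = 7 (5.460 recruits).

7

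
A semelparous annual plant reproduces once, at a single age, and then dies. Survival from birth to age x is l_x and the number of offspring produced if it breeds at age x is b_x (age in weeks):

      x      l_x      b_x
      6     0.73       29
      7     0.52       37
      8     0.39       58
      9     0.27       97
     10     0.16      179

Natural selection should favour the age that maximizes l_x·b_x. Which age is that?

Expected offspring if breeding at age x = l_x × b_x:
  age 6: 0.73 × 29 = 21.170
  age 7: 0.52 × 37 = 19.240
  age 8: 0.39 × 58 = 22.620
  age 9: 0.27 × 97 = 26.190
  age 10: 0.16 × 179 = 28.640
Maximum at age 10 (28.640).

10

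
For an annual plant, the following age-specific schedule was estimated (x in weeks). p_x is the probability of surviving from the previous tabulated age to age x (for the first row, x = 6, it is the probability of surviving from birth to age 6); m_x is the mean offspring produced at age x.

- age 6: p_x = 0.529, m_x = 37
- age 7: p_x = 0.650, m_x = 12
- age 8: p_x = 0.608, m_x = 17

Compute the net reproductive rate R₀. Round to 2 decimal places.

Survivorship from birth: l_x = p_6·p_7·…·p_x.
  l_6 = 0.52900
  l_7 = 0.34385
  l_8 = 0.20906
R₀ = Σ l_x m_x:
  age 6: 0.52900 × 37 = 19.5730
  age 7: 0.34385 × 12 = 4.1262
  age 8: 0.20906 × 17 = 3.5540
R₀ = 19.5730 + 4.1262 + 3.5540 = 27.2532

27.25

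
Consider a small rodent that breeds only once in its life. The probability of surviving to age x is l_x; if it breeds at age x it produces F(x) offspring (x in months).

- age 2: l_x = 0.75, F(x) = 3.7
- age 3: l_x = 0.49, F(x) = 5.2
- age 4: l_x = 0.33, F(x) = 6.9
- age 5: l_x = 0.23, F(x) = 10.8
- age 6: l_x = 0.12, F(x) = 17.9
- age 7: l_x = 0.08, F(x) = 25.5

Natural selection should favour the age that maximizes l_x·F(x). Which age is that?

Expected offspring if breeding at age x = l_x × F(x):
  age 2: 0.75 × 3.7 = 2.775
  age 3: 0.49 × 5.2 = 2.548
  age 4: 0.33 × 6.9 = 2.277
  age 5: 0.23 × 10.8 = 2.484
  age 6: 0.12 × 17.9 = 2.148
  age 7: 0.08 × 25.5 = 2.040
Maximum at age 2 (2.775).

2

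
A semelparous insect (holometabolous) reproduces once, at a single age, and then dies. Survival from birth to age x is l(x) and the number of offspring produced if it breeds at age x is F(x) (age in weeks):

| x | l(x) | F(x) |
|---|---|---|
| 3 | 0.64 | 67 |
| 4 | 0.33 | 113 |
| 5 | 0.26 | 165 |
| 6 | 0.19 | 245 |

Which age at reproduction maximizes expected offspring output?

Expected offspring if breeding at age x = l(x) × F(x):
  age 3: 0.64 × 67 = 42.880
  age 4: 0.33 × 113 = 37.290
  age 5: 0.26 × 165 = 42.900
  age 6: 0.19 × 245 = 46.550
Maximum at age 6 (46.550).

6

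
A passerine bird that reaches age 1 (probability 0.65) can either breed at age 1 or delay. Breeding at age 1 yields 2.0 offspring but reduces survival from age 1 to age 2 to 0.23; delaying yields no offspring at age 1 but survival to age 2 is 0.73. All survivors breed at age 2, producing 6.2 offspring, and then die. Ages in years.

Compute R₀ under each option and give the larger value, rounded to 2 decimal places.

breed at age 1: R₀ = 0.65 × (2.0 + 0.23 × 6.2) = 0.65 × 3.4260 = 2.2269
delay to age 2: R₀ = 0.65 × (0.73 × 6.2) = 0.65 × 4.5260 = 2.9419
Higher: delay to age 2 (2.9419).

2.94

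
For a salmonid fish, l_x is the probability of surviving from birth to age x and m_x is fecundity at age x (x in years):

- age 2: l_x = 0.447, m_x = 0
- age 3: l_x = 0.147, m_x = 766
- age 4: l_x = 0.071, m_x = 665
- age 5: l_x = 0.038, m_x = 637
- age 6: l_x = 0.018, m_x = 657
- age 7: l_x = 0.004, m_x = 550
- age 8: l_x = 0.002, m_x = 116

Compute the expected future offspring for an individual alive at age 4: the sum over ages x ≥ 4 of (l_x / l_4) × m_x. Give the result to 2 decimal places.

l_4 = 0.071. Conditional survival from age 4 to x is l_x / l_4.
  x=4: (0.071/0.071) × 665 = 665.0000
  x=5: (0.038/0.071) × 637 = 340.9296
  x=6: (0.018/0.071) × 657 = 166.5634
  x=7: (0.004/0.071) × 550 = 30.9859
  x=8: (0.002/0.071) × 116 = 3.2676
Sum = 665.0000 + 340.9296 + 166.5634 + 30.9859 + 3.2676 = 1206.7465

1206.75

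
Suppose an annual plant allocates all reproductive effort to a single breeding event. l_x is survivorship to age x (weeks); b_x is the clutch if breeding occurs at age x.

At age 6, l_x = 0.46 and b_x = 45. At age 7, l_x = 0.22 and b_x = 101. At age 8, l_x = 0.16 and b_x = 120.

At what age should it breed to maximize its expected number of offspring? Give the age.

Expected offspring if breeding at age x = l_x × b_x:
  age 6: 0.46 × 45 = 20.700
  age 7: 0.22 × 101 = 22.220
  age 8: 0.16 × 120 = 19.200
Maximum at age 7 (22.220).

7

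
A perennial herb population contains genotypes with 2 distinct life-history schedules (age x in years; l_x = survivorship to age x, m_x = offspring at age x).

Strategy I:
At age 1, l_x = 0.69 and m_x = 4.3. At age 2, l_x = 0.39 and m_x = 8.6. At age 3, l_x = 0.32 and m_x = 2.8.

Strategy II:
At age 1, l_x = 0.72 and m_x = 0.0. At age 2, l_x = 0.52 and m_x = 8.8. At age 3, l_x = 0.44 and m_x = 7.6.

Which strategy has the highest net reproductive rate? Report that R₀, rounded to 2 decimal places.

7.92

Strategy I: R₀ = 0.69×4.3 + 0.39×8.6 + 0.32×2.8 = 7.2170
Strategy II: R₀ = 0.72×0.0 + 0.52×8.8 + 0.44×7.6 = 7.9200
Highest R₀: strategy II with 7.9200.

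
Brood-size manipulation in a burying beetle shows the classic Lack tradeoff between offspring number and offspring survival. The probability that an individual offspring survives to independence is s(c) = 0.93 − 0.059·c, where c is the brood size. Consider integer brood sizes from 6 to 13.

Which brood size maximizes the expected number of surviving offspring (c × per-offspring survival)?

8

Expected surviving offspring = c × s(c):
  c=6: 6 × 0.576 = 3.456
  c=7: 7 × 0.517 = 3.619
  c=8: 8 × 0.458 = 3.664
  c=9: 9 × 0.399 = 3.591
  c=10: 10 × 0.340 = 3.400
  c=11: 11 × 0.281 = 3.091
  c=12: 12 × 0.222 = 2.664
  c=13: 13 × 0.163 = 2.119
Maximum at c = 8 (3.664 surviving offspring).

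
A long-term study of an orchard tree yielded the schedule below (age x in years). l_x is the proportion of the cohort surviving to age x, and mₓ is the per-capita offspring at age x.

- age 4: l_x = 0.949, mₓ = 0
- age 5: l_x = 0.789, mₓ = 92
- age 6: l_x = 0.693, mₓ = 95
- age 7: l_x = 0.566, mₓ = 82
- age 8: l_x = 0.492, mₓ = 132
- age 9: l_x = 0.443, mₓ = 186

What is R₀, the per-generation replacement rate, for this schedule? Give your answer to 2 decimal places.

332.18

R₀ = Σ l_x mₓ:
  age 4: 0.949 × 0 = 0.0000
  age 5: 0.789 × 92 = 72.5880
  age 6: 0.693 × 95 = 65.8350
  age 7: 0.566 × 82 = 46.4120
  age 8: 0.492 × 132 = 64.9440
  age 9: 0.443 × 186 = 82.3980
R₀ = 0.0000 + 72.5880 + 65.8350 + 46.4120 + 64.9440 + 82.3980 = 332.1770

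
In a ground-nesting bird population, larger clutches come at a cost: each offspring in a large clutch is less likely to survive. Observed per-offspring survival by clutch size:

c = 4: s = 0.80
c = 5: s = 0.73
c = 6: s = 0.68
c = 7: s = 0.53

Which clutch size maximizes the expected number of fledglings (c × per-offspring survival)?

Expected fledglings = c × s(c):
  c=4: 4 × 0.80 = 3.200
  c=5: 5 × 0.73 = 3.650
  c=6: 6 × 0.68 = 4.080
  c=7: 7 × 0.53 = 3.710
Maximum at c = 6 (4.080 fledglings).

6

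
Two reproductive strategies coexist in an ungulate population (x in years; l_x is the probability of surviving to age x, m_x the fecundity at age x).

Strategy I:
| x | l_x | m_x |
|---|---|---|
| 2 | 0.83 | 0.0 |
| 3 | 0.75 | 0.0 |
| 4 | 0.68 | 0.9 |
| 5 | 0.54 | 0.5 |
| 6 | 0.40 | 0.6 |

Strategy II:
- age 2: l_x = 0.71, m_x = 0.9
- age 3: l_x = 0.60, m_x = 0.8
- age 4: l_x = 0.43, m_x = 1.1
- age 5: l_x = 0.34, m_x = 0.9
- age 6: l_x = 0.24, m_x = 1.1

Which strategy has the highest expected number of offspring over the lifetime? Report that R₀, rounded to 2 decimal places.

Strategy I: R₀ = 0.83×0.0 + 0.75×0.0 + 0.68×0.9 + 0.54×0.5 + 0.40×0.6 = 1.1220
Strategy II: R₀ = 0.71×0.9 + 0.60×0.8 + 0.43×1.1 + 0.34×0.9 + 0.24×1.1 = 2.1620
Highest R₀: strategy II with 2.1620.

2.16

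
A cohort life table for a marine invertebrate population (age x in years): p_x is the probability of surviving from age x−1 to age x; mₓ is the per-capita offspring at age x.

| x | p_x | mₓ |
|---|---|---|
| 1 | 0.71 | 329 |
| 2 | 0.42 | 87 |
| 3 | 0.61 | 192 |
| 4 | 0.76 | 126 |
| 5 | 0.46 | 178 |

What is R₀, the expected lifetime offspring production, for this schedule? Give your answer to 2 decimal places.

323.20

Survivorship from birth: l_x = p_1·p_2·…·p_x.
  l_1 = 0.71000
  l_2 = 0.29820
  l_3 = 0.18190
  l_4 = 0.13825
  l_5 = 0.06359
R₀ = Σ l_x mₓ:
  age 1: 0.71000 × 329 = 233.5900
  age 2: 0.29820 × 87 = 25.9434
  age 3: 0.18190 × 192 = 34.9248
  age 4: 0.13825 × 126 = 17.4195
  age 5: 0.06359 × 178 = 11.3190
R₀ = 233.5900 + 25.9434 + 34.9248 + 17.4195 + 11.3190 = 323.1967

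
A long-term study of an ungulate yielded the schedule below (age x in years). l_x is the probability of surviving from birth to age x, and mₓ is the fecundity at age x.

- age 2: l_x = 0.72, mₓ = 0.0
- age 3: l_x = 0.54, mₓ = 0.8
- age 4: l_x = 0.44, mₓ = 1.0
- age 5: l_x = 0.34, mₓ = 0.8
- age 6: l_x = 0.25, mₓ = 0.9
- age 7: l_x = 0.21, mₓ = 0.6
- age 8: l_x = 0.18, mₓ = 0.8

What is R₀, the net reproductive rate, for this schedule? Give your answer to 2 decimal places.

R₀ = Σ l_x mₓ:
  age 2: 0.72 × 0.0 = 0.0000
  age 3: 0.54 × 0.8 = 0.4320
  age 4: 0.44 × 1.0 = 0.4400
  age 5: 0.34 × 0.8 = 0.2720
  age 6: 0.25 × 0.9 = 0.2250
  age 7: 0.21 × 0.6 = 0.1260
  age 8: 0.18 × 0.8 = 0.1440
R₀ = 0.0000 + 0.4320 + 0.4400 + 0.2720 + 0.2250 + 0.1260 + 0.1440 = 1.6390

1.64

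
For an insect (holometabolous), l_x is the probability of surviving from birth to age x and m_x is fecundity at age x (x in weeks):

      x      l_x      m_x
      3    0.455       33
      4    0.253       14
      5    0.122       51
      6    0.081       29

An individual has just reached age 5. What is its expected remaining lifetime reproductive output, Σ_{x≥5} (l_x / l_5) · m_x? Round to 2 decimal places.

l_5 = 0.122. Conditional survival from age 5 to x is l_x / l_5.
  x=5: (0.122/0.122) × 51 = 51.0000
  x=6: (0.081/0.122) × 29 = 19.2541
Sum = 51.0000 + 19.2541 = 70.2541

70.25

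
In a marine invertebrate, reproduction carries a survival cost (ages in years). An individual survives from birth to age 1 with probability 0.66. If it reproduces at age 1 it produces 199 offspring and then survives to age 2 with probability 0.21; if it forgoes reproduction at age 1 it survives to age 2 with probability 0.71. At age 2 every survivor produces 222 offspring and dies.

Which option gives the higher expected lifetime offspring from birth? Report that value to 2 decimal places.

162.11

breed at age 1: R₀ = 0.66 × (199 + 0.21 × 222) = 0.66 × 245.6200 = 162.1092
delay to age 2: R₀ = 0.66 × (0.71 × 222) = 0.66 × 157.6200 = 104.0292
Higher: breed at age 1 (162.1092).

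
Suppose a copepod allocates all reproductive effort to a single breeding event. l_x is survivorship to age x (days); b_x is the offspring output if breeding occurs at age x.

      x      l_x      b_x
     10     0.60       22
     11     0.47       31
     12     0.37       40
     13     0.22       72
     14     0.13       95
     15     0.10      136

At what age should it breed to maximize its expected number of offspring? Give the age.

13

Expected offspring if breeding at age x = l_x × b_x:
  age 10: 0.60 × 22 = 13.200
  age 11: 0.47 × 31 = 14.570
  age 12: 0.37 × 40 = 14.800
  age 13: 0.22 × 72 = 15.840
  age 14: 0.13 × 95 = 12.350
  age 15: 0.10 × 136 = 13.600
Maximum at age 13 (15.840).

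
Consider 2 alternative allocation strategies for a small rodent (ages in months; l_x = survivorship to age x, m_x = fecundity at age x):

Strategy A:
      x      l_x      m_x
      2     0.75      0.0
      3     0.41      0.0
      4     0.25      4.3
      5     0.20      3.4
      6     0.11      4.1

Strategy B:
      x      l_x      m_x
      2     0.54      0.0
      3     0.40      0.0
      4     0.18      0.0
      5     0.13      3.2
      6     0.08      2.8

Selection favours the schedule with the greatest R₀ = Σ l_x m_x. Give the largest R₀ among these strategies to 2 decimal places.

Strategy A: R₀ = 0.75×0.0 + 0.41×0.0 + 0.25×4.3 + 0.20×3.4 + 0.11×4.1 = 2.2060
Strategy B: R₀ = 0.54×0.0 + 0.40×0.0 + 0.18×0.0 + 0.13×3.2 + 0.08×2.8 = 0.6400
Highest R₀: strategy A with 2.2060.

2.21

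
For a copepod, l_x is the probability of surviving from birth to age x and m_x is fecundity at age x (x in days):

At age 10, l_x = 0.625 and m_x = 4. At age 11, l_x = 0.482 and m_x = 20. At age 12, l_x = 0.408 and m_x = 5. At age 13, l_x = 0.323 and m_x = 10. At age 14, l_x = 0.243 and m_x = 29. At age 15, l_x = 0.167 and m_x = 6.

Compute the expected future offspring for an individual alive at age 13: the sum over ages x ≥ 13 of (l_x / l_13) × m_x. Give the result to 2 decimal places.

l_13 = 0.323. Conditional survival from age 13 to x is l_x / l_13.
  x=13: (0.323/0.323) × 10 = 10.0000
  x=14: (0.243/0.323) × 29 = 21.8173
  x=15: (0.167/0.323) × 6 = 3.1022
Sum = 10.0000 + 21.8173 + 3.1022 = 34.9195

34.92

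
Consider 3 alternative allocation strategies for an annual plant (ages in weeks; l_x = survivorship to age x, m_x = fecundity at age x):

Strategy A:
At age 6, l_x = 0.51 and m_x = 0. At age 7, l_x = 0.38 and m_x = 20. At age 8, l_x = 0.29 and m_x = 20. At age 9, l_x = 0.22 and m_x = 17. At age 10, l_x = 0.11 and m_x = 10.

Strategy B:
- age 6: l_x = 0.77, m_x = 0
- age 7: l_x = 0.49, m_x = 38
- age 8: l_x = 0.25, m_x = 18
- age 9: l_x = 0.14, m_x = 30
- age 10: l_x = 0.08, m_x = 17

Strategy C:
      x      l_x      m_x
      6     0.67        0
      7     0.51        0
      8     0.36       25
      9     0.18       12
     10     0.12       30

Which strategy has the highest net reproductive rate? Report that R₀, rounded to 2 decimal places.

28.68

Strategy A: R₀ = 0.51×0 + 0.38×20 + 0.29×20 + 0.22×17 + 0.11×10 = 18.2400
Strategy B: R₀ = 0.77×0 + 0.49×38 + 0.25×18 + 0.14×30 + 0.08×17 = 28.6800
Strategy C: R₀ = 0.67×0 + 0.51×0 + 0.36×25 + 0.18×12 + 0.12×30 = 14.7600
Highest R₀: strategy B with 28.6800.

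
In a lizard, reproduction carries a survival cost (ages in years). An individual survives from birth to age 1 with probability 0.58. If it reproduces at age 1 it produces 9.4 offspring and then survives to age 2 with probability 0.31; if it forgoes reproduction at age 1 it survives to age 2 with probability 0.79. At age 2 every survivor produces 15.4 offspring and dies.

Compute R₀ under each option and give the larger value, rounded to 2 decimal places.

breed at age 1: R₀ = 0.58 × (9.4 + 0.31 × 15.4) = 0.58 × 14.1740 = 8.2209
delay to age 2: R₀ = 0.58 × (0.79 × 15.4) = 0.58 × 12.1660 = 7.0563
Higher: breed at age 1 (8.2209).

8.22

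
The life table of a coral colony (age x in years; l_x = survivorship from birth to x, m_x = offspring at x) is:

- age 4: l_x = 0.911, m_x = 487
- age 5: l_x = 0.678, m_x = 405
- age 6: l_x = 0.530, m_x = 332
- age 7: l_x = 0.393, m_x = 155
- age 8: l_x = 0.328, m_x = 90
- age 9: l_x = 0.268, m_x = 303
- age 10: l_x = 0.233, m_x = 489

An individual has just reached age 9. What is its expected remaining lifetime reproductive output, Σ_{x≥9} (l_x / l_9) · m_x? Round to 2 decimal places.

l_9 = 0.268. Conditional survival from age 9 to x is l_x / l_9.
  x=9: (0.268/0.268) × 303 = 303.0000
  x=10: (0.233/0.268) × 489 = 425.1381
Sum = 303.0000 + 425.1381 = 728.1381

728.14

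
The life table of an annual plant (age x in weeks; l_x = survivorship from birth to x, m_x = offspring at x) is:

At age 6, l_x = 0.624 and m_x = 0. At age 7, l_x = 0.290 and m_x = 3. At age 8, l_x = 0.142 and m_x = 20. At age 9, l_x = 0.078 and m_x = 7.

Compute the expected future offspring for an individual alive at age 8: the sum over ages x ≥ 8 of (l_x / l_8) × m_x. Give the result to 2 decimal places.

l_8 = 0.142. Conditional survival from age 8 to x is l_x / l_8.
  x=8: (0.142/0.142) × 20 = 20.0000
  x=9: (0.078/0.142) × 7 = 3.8451
Sum = 20.0000 + 3.8451 = 23.8451

23.85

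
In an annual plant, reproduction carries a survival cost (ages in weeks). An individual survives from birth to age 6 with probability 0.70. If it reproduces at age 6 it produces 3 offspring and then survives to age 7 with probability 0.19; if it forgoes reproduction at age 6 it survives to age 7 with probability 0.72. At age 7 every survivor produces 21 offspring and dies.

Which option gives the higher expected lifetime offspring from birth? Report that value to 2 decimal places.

breed at age 6: R₀ = 0.70 × (3 + 0.19 × 21) = 0.70 × 6.9900 = 4.8930
delay to age 7: R₀ = 0.70 × (0.72 × 21) = 0.70 × 15.1200 = 10.5840
Higher: delay to age 7 (10.5840).

10.58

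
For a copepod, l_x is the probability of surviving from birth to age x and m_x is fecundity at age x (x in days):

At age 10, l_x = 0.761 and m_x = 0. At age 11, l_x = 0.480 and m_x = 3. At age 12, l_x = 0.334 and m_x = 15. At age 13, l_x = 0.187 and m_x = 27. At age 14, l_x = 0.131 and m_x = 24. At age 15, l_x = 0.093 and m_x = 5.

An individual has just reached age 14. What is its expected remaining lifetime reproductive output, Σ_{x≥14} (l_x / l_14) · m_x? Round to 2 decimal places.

l_14 = 0.131. Conditional survival from age 14 to x is l_x / l_14.
  x=14: (0.131/0.131) × 24 = 24.0000
  x=15: (0.093/0.131) × 5 = 3.5496
Sum = 24.0000 + 3.5496 = 27.5496

27.55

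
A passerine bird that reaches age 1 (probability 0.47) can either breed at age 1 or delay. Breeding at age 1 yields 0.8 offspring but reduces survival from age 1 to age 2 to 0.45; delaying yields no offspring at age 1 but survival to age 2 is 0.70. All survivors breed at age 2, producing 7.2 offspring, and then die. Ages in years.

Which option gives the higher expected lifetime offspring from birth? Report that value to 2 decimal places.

breed at age 1: R₀ = 0.47 × (0.8 + 0.45 × 7.2) = 0.47 × 4.0400 = 1.8988
delay to age 2: R₀ = 0.47 × (0.70 × 7.2) = 0.47 × 5.0400 = 2.3688
Higher: delay to age 2 (2.3688).

2.37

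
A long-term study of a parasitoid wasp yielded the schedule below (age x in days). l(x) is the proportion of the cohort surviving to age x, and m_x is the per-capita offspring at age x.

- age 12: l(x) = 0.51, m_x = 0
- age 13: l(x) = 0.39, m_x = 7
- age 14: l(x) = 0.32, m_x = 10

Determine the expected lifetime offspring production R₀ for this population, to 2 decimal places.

5.93

R₀ = Σ l(x) m_x:
  age 12: 0.51 × 0 = 0.0000
  age 13: 0.39 × 7 = 2.7300
  age 14: 0.32 × 10 = 3.2000
R₀ = 0.0000 + 2.7300 + 3.2000 = 5.9300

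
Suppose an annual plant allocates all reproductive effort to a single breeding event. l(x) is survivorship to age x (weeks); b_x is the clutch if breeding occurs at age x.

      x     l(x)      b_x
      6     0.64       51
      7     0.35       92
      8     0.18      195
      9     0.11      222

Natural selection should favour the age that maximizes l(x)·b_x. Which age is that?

Expected offspring if breeding at age x = l(x) × b_x:
  age 6: 0.64 × 51 = 32.640
  age 7: 0.35 × 92 = 32.200
  age 8: 0.18 × 195 = 35.100
  age 9: 0.11 × 222 = 24.420
Maximum at age 8 (35.100).

8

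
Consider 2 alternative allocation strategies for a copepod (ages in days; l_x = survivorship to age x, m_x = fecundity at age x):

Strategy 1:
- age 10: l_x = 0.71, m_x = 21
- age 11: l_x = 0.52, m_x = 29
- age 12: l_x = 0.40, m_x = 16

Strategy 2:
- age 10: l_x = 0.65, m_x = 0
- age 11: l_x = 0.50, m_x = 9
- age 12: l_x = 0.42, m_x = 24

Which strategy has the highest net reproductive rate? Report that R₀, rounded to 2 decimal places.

36.39

Strategy 1: R₀ = 0.71×21 + 0.52×29 + 0.40×16 = 36.3900
Strategy 2: R₀ = 0.65×0 + 0.50×9 + 0.42×24 = 14.5800
Highest R₀: strategy 1 with 36.3900.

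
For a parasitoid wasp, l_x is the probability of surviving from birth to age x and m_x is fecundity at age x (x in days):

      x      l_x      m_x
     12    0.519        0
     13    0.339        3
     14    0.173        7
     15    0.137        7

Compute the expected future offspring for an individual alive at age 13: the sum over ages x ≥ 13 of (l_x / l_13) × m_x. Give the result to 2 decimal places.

9.40

l_13 = 0.339. Conditional survival from age 13 to x is l_x / l_13.
  x=13: (0.339/0.339) × 3 = 3.0000
  x=14: (0.173/0.339) × 7 = 3.5723
  x=15: (0.137/0.339) × 7 = 2.8289
Sum = 3.0000 + 3.5723 + 2.8289 = 9.4012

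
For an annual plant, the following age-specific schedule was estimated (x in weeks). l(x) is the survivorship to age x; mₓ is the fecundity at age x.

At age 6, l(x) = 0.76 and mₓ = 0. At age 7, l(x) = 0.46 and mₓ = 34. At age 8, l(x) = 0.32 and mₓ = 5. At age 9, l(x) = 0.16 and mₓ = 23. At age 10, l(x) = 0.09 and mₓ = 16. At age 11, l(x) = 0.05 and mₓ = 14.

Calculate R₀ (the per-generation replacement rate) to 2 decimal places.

R₀ = Σ l(x) mₓ:
  age 6: 0.76 × 0 = 0.0000
  age 7: 0.46 × 34 = 15.6400
  age 8: 0.32 × 5 = 1.6000
  age 9: 0.16 × 23 = 3.6800
  age 10: 0.09 × 16 = 1.4400
  age 11: 0.05 × 14 = 0.7000
R₀ = 0.0000 + 15.6400 + 1.6000 + 3.6800 + 1.4400 + 0.7000 = 23.0600

23.06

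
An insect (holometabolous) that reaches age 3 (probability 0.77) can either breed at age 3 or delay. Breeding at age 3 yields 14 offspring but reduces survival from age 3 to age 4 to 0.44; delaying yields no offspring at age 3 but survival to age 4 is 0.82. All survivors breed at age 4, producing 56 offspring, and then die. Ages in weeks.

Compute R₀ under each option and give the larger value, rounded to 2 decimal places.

35.36

breed at age 3: R₀ = 0.77 × (14 + 0.44 × 56) = 0.77 × 38.6400 = 29.7528
delay to age 4: R₀ = 0.77 × (0.82 × 56) = 0.77 × 45.9200 = 35.3584
Higher: delay to age 4 (35.3584).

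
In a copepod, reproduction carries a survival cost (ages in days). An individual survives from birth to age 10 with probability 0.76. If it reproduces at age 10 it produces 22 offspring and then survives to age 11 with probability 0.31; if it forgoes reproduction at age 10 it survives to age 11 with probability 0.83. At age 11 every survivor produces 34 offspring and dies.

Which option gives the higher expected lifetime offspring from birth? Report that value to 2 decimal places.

breed at age 10: R₀ = 0.76 × (22 + 0.31 × 34) = 0.76 × 32.5400 = 24.7304
delay to age 11: R₀ = 0.76 × (0.83 × 34) = 0.76 × 28.2200 = 21.4472
Higher: breed at age 10 (24.7304).

24.73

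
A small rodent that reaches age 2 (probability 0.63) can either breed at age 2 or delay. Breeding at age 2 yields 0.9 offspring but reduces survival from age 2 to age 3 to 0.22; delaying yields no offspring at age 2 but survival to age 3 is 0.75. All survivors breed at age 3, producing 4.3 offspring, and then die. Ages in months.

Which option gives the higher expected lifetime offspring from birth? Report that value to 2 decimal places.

2.03

breed at age 2: R₀ = 0.63 × (0.9 + 0.22 × 4.3) = 0.63 × 1.8460 = 1.1630
delay to age 3: R₀ = 0.63 × (0.75 × 4.3) = 0.63 × 3.2250 = 2.0317
Higher: delay to age 3 (2.0317).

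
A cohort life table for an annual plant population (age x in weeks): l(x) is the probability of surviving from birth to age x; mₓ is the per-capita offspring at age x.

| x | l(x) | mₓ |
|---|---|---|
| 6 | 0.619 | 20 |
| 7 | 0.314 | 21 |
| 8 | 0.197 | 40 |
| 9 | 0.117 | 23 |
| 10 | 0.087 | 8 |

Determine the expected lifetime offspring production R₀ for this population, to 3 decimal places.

R₀ = Σ l(x) mₓ:
  age 6: 0.619 × 20 = 12.3800
  age 7: 0.314 × 21 = 6.5940
  age 8: 0.197 × 40 = 7.8800
  age 9: 0.117 × 23 = 2.6910
  age 10: 0.087 × 8 = 0.6960
R₀ = 12.3800 + 6.5940 + 7.8800 + 2.6910 + 0.6960 = 30.2410

30.241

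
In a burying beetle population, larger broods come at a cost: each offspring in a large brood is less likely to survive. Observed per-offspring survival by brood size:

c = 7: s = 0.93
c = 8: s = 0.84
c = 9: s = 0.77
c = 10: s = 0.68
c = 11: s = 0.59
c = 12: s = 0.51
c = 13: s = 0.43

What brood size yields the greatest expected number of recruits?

9

Expected recruits = c × s(c):
  c=7: 7 × 0.93 = 6.510
  c=8: 8 × 0.84 = 6.720
  c=9: 9 × 0.77 = 6.930
  c=10: 10 × 0.68 = 6.800
  c=11: 11 × 0.59 = 6.490
  c=12: 12 × 0.51 = 6.120
  c=13: 13 × 0.43 = 5.590
Maximum at c = 9 (6.930 recruits).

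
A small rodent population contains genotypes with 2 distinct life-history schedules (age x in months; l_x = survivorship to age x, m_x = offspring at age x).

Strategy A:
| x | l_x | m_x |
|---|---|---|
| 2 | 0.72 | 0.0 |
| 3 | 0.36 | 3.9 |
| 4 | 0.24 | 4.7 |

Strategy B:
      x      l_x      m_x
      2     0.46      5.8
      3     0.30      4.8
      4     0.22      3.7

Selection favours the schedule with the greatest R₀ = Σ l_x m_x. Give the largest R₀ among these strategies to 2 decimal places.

4.92

Strategy A: R₀ = 0.72×0.0 + 0.36×3.9 + 0.24×4.7 = 2.5320
Strategy B: R₀ = 0.46×5.8 + 0.30×4.8 + 0.22×3.7 = 4.9220
Highest R₀: strategy B with 4.9220.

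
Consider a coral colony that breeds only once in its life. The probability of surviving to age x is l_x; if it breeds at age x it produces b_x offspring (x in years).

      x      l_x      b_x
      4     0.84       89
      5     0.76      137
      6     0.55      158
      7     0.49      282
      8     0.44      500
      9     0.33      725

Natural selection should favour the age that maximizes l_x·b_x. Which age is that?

9

Expected offspring if breeding at age x = l_x × b_x:
  age 4: 0.84 × 89 = 74.760
  age 5: 0.76 × 137 = 104.120
  age 6: 0.55 × 158 = 86.900
  age 7: 0.49 × 282 = 138.180
  age 8: 0.44 × 500 = 220.000
  age 9: 0.33 × 725 = 239.250
Maximum at age 9 (239.250).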